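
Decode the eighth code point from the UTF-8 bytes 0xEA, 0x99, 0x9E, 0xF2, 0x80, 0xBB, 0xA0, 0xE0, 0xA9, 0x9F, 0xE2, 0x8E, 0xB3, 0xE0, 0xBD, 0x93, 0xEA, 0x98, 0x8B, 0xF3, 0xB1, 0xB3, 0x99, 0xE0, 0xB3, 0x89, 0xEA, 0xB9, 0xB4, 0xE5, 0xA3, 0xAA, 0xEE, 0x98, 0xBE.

U+0CC9

Offset 0: leading byte 0xEA = 11101010 → 3-byte char #1 = EA 99 9E.
Offset 3: leading byte 0xF2 = 11110010 → 4-byte char #2 = F2 80 BB A0.
Offset 7: leading byte 0xE0 = 11100000 → 3-byte char #3 = E0 A9 9F.
Offset 10: leading byte 0xE2 = 11100010 → 3-byte char #4 = E2 8E B3.
Offset 13: leading byte 0xE0 = 11100000 → 3-byte char #5 = E0 BD 93.
Offset 16: leading byte 0xEA = 11101010 → 3-byte char #6 = EA 98 8B.
Offset 19: leading byte 0xF3 = 11110011 → 4-byte char #7 = F3 B1 B3 99.
Offset 23: leading byte 0xE0 = 11100000 → 3-byte char #8 = E0 B3 89.
Leading byte 0xE0 = 11100000 matches 1110xxxx → 3-byte sequence.
Byte 1: 0xE0 = 11100000, payload 0000 (4 bits).
Byte 2: 0xB3 = 10110011 (10xxxxxx ✓), payload 110011.
Byte 3: 0x89 = 10001001 (10xxxxxx ✓), payload 001001.
Concatenate: 0000110011001001 = 0xCC9 (16 bits → U+0CC9).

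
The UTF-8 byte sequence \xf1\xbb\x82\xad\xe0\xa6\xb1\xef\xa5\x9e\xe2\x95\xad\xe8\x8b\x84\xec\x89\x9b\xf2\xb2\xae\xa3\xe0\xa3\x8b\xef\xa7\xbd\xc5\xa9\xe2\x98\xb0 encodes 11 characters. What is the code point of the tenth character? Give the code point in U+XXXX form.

Offset 0: leading byte 0xF1 = 11110001 → 4-byte char #1 = F1 BB 82 AD.
Offset 4: leading byte 0xE0 = 11100000 → 3-byte char #2 = E0 A6 B1.
Offset 7: leading byte 0xEF = 11101111 → 3-byte char #3 = EF A5 9E.
Offset 10: leading byte 0xE2 = 11100010 → 3-byte char #4 = E2 95 AD.
Offset 13: leading byte 0xE8 = 11101000 → 3-byte char #5 = E8 8B 84.
Offset 16: leading byte 0xEC = 11101100 → 3-byte char #6 = EC 89 9B.
Offset 19: leading byte 0xF2 = 11110010 → 4-byte char #7 = F2 B2 AE A3.
Offset 23: leading byte 0xE0 = 11100000 → 3-byte char #8 = E0 A3 8B.
Offset 26: leading byte 0xEF = 11101111 → 3-byte char #9 = EF A7 BD.
Offset 29: leading byte 0xC5 = 11000101 → 2-byte char #10 = C5 A9.
Leading byte 0xC5 = 11000101 matches 110xxxxx → 2-byte sequence.
Byte 1: 0xC5 = 11000101, payload 00101 (5 bits).
Byte 2: 0xA9 = 10101001 (10xxxxxx ✓), payload 101001.
Concatenate: 00101101001 = 0x169 (11 bits → U+0169).

U+0169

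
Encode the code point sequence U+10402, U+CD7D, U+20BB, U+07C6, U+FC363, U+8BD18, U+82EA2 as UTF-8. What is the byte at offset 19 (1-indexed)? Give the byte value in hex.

0xB4

1-indexed offset 19 is 0-indexed offset 18.
U+10402 → 4-byte form F0 90 90 82 at offsets 0–3.
U+CD7D → 3-byte form EC B5 BD at offsets 4–6.
U+20BB → 3-byte form E2 82 BB at offsets 7–9.
U+07C6 → 2-byte form DF 86 at offsets 10–11.
U+FC363 → 4-byte form F3 BC 8D A3 at offsets 12–15.
U+8BD18 → 4-byte form F2 8B B4 98 at offsets 16–19.
Offset 18 falls in char 6's range; it's byte 3 of F2 8B B4 98 = 0xB4.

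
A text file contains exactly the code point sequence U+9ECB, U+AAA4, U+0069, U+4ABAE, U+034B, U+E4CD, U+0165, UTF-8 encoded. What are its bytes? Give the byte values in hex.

E9 BB 8B EA AA A4 69 F1 8A AE AE CD 8B EE 93 8D C5 A5

U+9ECB: 3-byte form → E9 BB 8B.
U+AAA4: 3-byte form → EA AA A4.
U+0069: 1-byte form → 69.
U+4ABAE: 4-byte form → F1 8A AE AE.
U+034B: 2-byte form → CD 8B.
U+E4CD: 3-byte form → EE 93 8D.
U+0165: 2-byte form → C5 A5.
Concatenated (18 bytes): E9 BB 8B EA AA A4 69 F1 8A AE AE CD 8B EE 93 8D C5 A5.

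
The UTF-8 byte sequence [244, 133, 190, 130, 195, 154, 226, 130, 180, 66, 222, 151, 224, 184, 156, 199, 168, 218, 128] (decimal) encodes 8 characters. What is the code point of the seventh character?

Offset 0: leading byte 0xF4 = 11110100 → 4-byte char #1 = F4 85 BE 82.
Offset 4: leading byte 0xC3 = 11000011 → 2-byte char #2 = C3 9A.
Offset 6: leading byte 0xE2 = 11100010 → 3-byte char #3 = E2 82 B4.
Offset 9: leading byte 0x42 = 01000010 → 1-byte char #4 = 42.
Offset 10: leading byte 0xDE = 11011110 → 2-byte char #5 = DE 97.
Offset 12: leading byte 0xE0 = 11100000 → 3-byte char #6 = E0 B8 9C.
Offset 15: leading byte 0xC7 = 11000111 → 2-byte char #7 = C7 A8.
Leading byte 0xC7 = 11000111 matches 110xxxxx → 2-byte sequence.
Byte 1: 0xC7 = 11000111, payload 00111 (5 bits).
Byte 2: 0xA8 = 10101000 (10xxxxxx ✓), payload 101000.
Concatenate: 00111101000 = 0x1E8 (11 bits → U+01E8).

U+01E8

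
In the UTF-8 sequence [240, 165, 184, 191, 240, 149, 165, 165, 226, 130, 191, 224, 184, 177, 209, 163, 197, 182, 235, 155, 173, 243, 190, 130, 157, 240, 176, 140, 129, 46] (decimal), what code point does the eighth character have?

Offset 0: leading byte 0xF0 = 11110000 → 4-byte char #1 = F0 A5 B8 BF.
Offset 4: leading byte 0xF0 = 11110000 → 4-byte char #2 = F0 95 A5 A5.
Offset 8: leading byte 0xE2 = 11100010 → 3-byte char #3 = E2 82 BF.
Offset 11: leading byte 0xE0 = 11100000 → 3-byte char #4 = E0 B8 B1.
Offset 14: leading byte 0xD1 = 11010001 → 2-byte char #5 = D1 A3.
Offset 16: leading byte 0xC5 = 11000101 → 2-byte char #6 = C5 B6.
Offset 18: leading byte 0xEB = 11101011 → 3-byte char #7 = EB 9B AD.
Offset 21: leading byte 0xF3 = 11110011 → 4-byte char #8 = F3 BE 82 9D.
Leading byte 0xF3 = 11110011 matches 11110xxx → 4-byte sequence.
Byte 1: 0xF3 = 11110011, payload 011 (3 bits).
Byte 2: 0xBE = 10111110 (10xxxxxx ✓), payload 111110.
Byte 3: 0x82 = 10000010 (10xxxxxx ✓), payload 000010.
Byte 4: 0x9D = 10011101 (10xxxxxx ✓), payload 011101.
Concatenate: 011111110000010011101 = 0xFE09D (21 bits → U+FE09D).

U+FE09D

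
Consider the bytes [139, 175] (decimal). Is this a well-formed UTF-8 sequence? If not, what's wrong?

invalid (continuation byte with no leading byte)

Byte 0x8B = 10001011 has the form 10xxxxxx — a continuation byte — but there is no preceding leading byte.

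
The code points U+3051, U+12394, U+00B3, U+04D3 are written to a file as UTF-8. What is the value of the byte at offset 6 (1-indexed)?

1-indexed offset 6 is 0-indexed offset 5.
U+3051 → 3-byte form E3 81 91 at offsets 0–2.
U+12394 → 4-byte form F0 92 8E 94 at offsets 3–6.
Offset 5 falls in char 2's range; it's byte 3 of F0 92 8E 94 = 0x8E.

0x8E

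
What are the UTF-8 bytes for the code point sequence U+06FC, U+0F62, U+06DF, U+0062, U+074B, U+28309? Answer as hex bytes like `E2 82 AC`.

DB BC E0 BD A2 DB 9F 62 DD 8B F0 A8 8C 89

U+06FC: 2-byte form → DB BC.
U+0F62: 3-byte form → E0 BD A2.
U+06DF: 2-byte form → DB 9F.
U+0062: 1-byte form → 62.
U+074B: 2-byte form → DD 8B.
U+28309: 4-byte form → F0 A8 8C 89.
Concatenated (14 bytes): DB BC E0 BD A2 DB 9F 62 DD 8B F0 A8 8C 89.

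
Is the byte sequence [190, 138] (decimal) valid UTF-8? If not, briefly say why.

invalid (continuation byte with no leading byte)

Byte 0xBE = 10111110 has the form 10xxxxxx — a continuation byte — but there is no preceding leading byte.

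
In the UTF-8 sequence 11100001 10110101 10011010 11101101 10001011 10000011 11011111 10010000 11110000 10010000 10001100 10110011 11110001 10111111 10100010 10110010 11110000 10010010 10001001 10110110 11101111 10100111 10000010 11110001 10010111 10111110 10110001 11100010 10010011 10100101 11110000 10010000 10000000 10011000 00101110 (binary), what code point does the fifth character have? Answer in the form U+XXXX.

Offset 0: leading byte 0xE1 = 11100001 → 3-byte char #1 = E1 B5 9A.
Offset 3: leading byte 0xED = 11101101 → 3-byte char #2 = ED 8B 83.
Offset 6: leading byte 0xDF = 11011111 → 2-byte char #3 = DF 90.
Offset 8: leading byte 0xF0 = 11110000 → 4-byte char #4 = F0 90 8C B3.
Offset 12: leading byte 0xF1 = 11110001 → 4-byte char #5 = F1 BF A2 B2.
Leading byte 0xF1 = 11110001 matches 11110xxx → 4-byte sequence.
Byte 1: 0xF1 = 11110001, payload 001 (3 bits).
Byte 2: 0xBF = 10111111 (10xxxxxx ✓), payload 111111.
Byte 3: 0xA2 = 10100010 (10xxxxxx ✓), payload 100010.
Byte 4: 0xB2 = 10110010 (10xxxxxx ✓), payload 110010.
Concatenate: 001111111100010110010 = 0x7F8B2 (21 bits → U+7F8B2).

U+7F8B2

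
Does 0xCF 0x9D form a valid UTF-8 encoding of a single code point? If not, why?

valid

Leading byte 0xCF = 11001111 → 2-byte form.
Continuation bytes 0x9D=10011101 all match 10xxxxxx.
Decoded value 0x3DD is ≥ 0x80 (shortest form) and not a surrogate.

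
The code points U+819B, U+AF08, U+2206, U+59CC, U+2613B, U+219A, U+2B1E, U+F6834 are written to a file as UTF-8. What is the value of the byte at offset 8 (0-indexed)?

0x86

U+819B → 3-byte form E8 86 9B at offsets 0–2.
U+AF08 → 3-byte form EA BC 88 at offsets 3–5.
U+2206 → 3-byte form E2 88 86 at offsets 6–8.
Offset 8 falls in char 3's range; it's byte 3 of E2 88 86 = 0x86.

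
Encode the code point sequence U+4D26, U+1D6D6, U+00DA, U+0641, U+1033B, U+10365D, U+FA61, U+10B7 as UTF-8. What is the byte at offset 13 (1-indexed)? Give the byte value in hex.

1-indexed offset 13 is 0-indexed offset 12.
U+4D26 → 3-byte form E4 B4 A6 at offsets 0–2.
U+1D6D6 → 4-byte form F0 9D 9B 96 at offsets 3–6.
U+00DA → 2-byte form C3 9A at offsets 7–8.
U+0641 → 2-byte form D9 81 at offsets 9–10.
U+1033B → 4-byte form F0 90 8C BB at offsets 11–14.
Offset 12 falls in char 5's range; it's byte 2 of F0 90 8C BB = 0x90.

0x90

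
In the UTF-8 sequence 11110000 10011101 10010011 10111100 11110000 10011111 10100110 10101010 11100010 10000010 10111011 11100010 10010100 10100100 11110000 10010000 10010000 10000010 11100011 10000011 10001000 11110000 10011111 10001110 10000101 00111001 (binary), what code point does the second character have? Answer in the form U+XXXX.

Offset 0: leading byte 0xF0 = 11110000 → 4-byte char #1 = F0 9D 93 BC.
Offset 4: leading byte 0xF0 = 11110000 → 4-byte char #2 = F0 9F A6 AA.
Leading byte 0xF0 = 11110000 matches 11110xxx → 4-byte sequence.
Byte 1: 0xF0 = 11110000, payload 000 (3 bits).
Byte 2: 0x9F = 10011111 (10xxxxxx ✓), payload 011111.
Byte 3: 0xA6 = 10100110 (10xxxxxx ✓), payload 100110.
Byte 4: 0xAA = 10101010 (10xxxxxx ✓), payload 101010.
Concatenate: 000011111100110101010 = 0x1F9AA (21 bits → U+1F9AA).

U+1F9AA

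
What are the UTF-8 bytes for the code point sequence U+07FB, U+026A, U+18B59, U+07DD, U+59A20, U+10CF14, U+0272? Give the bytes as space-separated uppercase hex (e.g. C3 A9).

DF BB C9 AA F0 98 AD 99 DF 9D F1 99 A8 A0 F4 8C BC 94 C9 B2

U+07FB: 2-byte form → DF BB.
U+026A: 2-byte form → C9 AA.
U+18B59: 4-byte form → F0 98 AD 99.
U+07DD: 2-byte form → DF 9D.
U+59A20: 4-byte form → F1 99 A8 A0.
U+10CF14: 4-byte form → F4 8C BC 94.
U+0272: 2-byte form → C9 B2.
Concatenated (20 bytes): DF BB C9 AA F0 98 AD 99 DF 9D F1 99 A8 A0 F4 8C BC 94 C9 B2.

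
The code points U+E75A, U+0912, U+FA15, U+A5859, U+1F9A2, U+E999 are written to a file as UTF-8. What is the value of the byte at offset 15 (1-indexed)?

1-indexed offset 15 is 0-indexed offset 14.
U+E75A → 3-byte form EE 9D 9A at offsets 0–2.
U+0912 → 3-byte form E0 A4 92 at offsets 3–5.
U+FA15 → 3-byte form EF A8 95 at offsets 6–8.
U+A5859 → 4-byte form F2 A5 A1 99 at offsets 9–12.
U+1F9A2 → 4-byte form F0 9F A6 A2 at offsets 13–16.
Offset 14 falls in char 5's range; it's byte 2 of F0 9F A6 A2 = 0x9F.

0x9F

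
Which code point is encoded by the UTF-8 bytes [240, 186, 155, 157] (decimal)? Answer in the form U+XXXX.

U+3A6DD

Leading byte 0xF0 = 11110000 matches 11110xxx → 4-byte sequence.
Byte 1: 0xF0 = 11110000, payload 000 (3 bits).
Byte 2: 0xBA = 10111010 (10xxxxxx ✓), payload 111010.
Byte 3: 0x9B = 10011011 (10xxxxxx ✓), payload 011011.
Byte 4: 0x9D = 10011101 (10xxxxxx ✓), payload 011101.
Concatenate: 000111010011011011101 = 0x3A6DD (21 bits → U+3A6DD).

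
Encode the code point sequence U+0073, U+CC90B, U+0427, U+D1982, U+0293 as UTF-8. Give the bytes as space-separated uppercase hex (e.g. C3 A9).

73 F3 8C A4 8B D0 A7 F3 91 A6 82 CA 93

U+0073: 1-byte form → 73.
U+CC90B: 4-byte form → F3 8C A4 8B.
U+0427: 2-byte form → D0 A7.
U+D1982: 4-byte form → F3 91 A6 82.
U+0293: 2-byte form → CA 93.
Concatenated (13 bytes): 73 F3 8C A4 8B D0 A7 F3 91 A6 82 CA 93.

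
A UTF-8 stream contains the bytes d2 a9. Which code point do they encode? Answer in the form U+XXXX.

Leading byte 0xD2 = 11010010 matches 110xxxxx → 2-byte sequence.
Byte 1: 0xD2 = 11010010, payload 10010 (5 bits).
Byte 2: 0xA9 = 10101001 (10xxxxxx ✓), payload 101001.
Concatenate: 10010101001 = 0x4A9 (11 bits → U+04A9).

U+04A9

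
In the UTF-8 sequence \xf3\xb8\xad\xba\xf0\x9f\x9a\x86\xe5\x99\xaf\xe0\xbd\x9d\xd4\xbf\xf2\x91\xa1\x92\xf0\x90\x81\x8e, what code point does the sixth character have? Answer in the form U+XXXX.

U+91852

Offset 0: leading byte 0xF3 = 11110011 → 4-byte char #1 = F3 B8 AD BA.
Offset 4: leading byte 0xF0 = 11110000 → 4-byte char #2 = F0 9F 9A 86.
Offset 8: leading byte 0xE5 = 11100101 → 3-byte char #3 = E5 99 AF.
Offset 11: leading byte 0xE0 = 11100000 → 3-byte char #4 = E0 BD 9D.
Offset 14: leading byte 0xD4 = 11010100 → 2-byte char #5 = D4 BF.
Offset 16: leading byte 0xF2 = 11110010 → 4-byte char #6 = F2 91 A1 92.
Leading byte 0xF2 = 11110010 matches 11110xxx → 4-byte sequence.
Byte 1: 0xF2 = 11110010, payload 010 (3 bits).
Byte 2: 0x91 = 10010001 (10xxxxxx ✓), payload 010001.
Byte 3: 0xA1 = 10100001 (10xxxxxx ✓), payload 100001.
Byte 4: 0x92 = 10010010 (10xxxxxx ✓), payload 010010.
Concatenate: 010010001100001010010 = 0x91852 (21 bits → U+91852).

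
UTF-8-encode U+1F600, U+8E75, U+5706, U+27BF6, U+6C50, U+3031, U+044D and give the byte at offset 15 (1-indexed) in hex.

0xE6

1-indexed offset 15 is 0-indexed offset 14.
U+1F600 → 4-byte form F0 9F 98 80 at offsets 0–3.
U+8E75 → 3-byte form E8 B9 B5 at offsets 4–6.
U+5706 → 3-byte form E5 9C 86 at offsets 7–9.
U+27BF6 → 4-byte form F0 A7 AF B6 at offsets 10–13.
U+6C50 → 3-byte form E6 B1 90 at offsets 14–16.
Offset 14 falls in char 5's range; it's byte 1 of E6 B1 90 = 0xE6.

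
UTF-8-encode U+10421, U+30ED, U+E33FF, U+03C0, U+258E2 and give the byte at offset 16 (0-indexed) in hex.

0xA2

U+10421 → 4-byte form F0 90 90 A1 at offsets 0–3.
U+30ED → 3-byte form E3 83 AD at offsets 4–6.
U+E33FF → 4-byte form F3 A3 8F BF at offsets 7–10.
U+03C0 → 2-byte form CF 80 at offsets 11–12.
U+258E2 → 4-byte form F0 A5 A3 A2 at offsets 13–16.
Offset 16 falls in char 5's range; it's byte 4 of F0 A5 A3 A2 = 0xA2.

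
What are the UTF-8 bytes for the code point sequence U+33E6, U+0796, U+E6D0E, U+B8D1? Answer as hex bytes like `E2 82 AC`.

U+33E6: 3-byte form → E3 8F A6.
U+0796: 2-byte form → DE 96.
U+E6D0E: 4-byte form → F3 A6 B4 8E.
U+B8D1: 3-byte form → EB A3 91.
Concatenated (12 bytes): E3 8F A6 DE 96 F3 A6 B4 8E EB A3 91.

E3 8F A6 DE 96 F3 A6 B4 8E EB A3 91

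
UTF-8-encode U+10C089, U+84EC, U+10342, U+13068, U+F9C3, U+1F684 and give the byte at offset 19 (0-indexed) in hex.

0x9F

U+10C089 → 4-byte form F4 8C 82 89 at offsets 0–3.
U+84EC → 3-byte form E8 93 AC at offsets 4–6.
U+10342 → 4-byte form F0 90 8D 82 at offsets 7–10.
U+13068 → 4-byte form F0 93 81 A8 at offsets 11–14.
U+F9C3 → 3-byte form EF A7 83 at offsets 15–17.
U+1F684 → 4-byte form F0 9F 9A 84 at offsets 18–21.
Offset 19 falls in char 6's range; it's byte 2 of F0 9F 9A 84 = 0x9F.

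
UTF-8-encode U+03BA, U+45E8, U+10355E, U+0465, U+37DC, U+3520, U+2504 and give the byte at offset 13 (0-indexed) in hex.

U+03BA → 2-byte form CE BA at offsets 0–1.
U+45E8 → 3-byte form E4 97 A8 at offsets 2–4.
U+10355E → 4-byte form F4 83 95 9E at offsets 5–8.
U+0465 → 2-byte form D1 A5 at offsets 9–10.
U+37DC → 3-byte form E3 9F 9C at offsets 11–13.
Offset 13 falls in char 5's range; it's byte 3 of E3 9F 9C = 0x9C.

0x9C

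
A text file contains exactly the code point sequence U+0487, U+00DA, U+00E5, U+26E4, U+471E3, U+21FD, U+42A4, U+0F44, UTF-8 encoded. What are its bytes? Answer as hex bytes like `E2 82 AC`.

U+0487: 2-byte form → D2 87.
U+00DA: 2-byte form → C3 9A.
U+00E5: 2-byte form → C3 A5.
U+26E4: 3-byte form → E2 9B A4.
U+471E3: 4-byte form → F1 87 87 A3.
U+21FD: 3-byte form → E2 87 BD.
U+42A4: 3-byte form → E4 8A A4.
U+0F44: 3-byte form → E0 BD 84.
Concatenated (22 bytes): D2 87 C3 9A C3 A5 E2 9B A4 F1 87 87 A3 E2 87 BD E4 8A A4 E0 BD 84.

D2 87 C3 9A C3 A5 E2 9B A4 F1 87 87 A3 E2 87 BD E4 8A A4 E0 BD 84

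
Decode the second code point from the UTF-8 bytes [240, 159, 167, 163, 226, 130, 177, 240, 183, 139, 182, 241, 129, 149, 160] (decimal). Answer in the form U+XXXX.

U+20B1

Offset 0: leading byte 0xF0 = 11110000 → 4-byte char #1 = F0 9F A7 A3.
Offset 4: leading byte 0xE2 = 11100010 → 3-byte char #2 = E2 82 B1.
Leading byte 0xE2 = 11100010 matches 1110xxxx → 3-byte sequence.
Byte 1: 0xE2 = 11100010, payload 0010 (4 bits).
Byte 2: 0x82 = 10000010 (10xxxxxx ✓), payload 000010.
Byte 3: 0xB1 = 10110001 (10xxxxxx ✓), payload 110001.
Concatenate: 0010000010110001 = 0x20B1 (16 bits → U+20B1).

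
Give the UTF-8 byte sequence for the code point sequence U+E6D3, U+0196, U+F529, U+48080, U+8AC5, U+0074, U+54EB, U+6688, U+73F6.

EE 9B 93 C6 96 EF 94 A9 F1 88 82 80 E8 AB 85 74 E5 93 AB E6 9A 88 E7 8F B6

U+E6D3: 3-byte form → EE 9B 93.
U+0196: 2-byte form → C6 96.
U+F529: 3-byte form → EF 94 A9.
U+48080: 4-byte form → F1 88 82 80.
U+8AC5: 3-byte form → E8 AB 85.
U+0074: 1-byte form → 74.
U+54EB: 3-byte form → E5 93 AB.
U+6688: 3-byte form → E6 9A 88.
U+73F6: 3-byte form → E7 8F B6.
Concatenated (25 bytes): EE 9B 93 C6 96 EF 94 A9 F1 88 82 80 E8 AB 85 74 E5 93 AB E6 9A 88 E7 8F B6.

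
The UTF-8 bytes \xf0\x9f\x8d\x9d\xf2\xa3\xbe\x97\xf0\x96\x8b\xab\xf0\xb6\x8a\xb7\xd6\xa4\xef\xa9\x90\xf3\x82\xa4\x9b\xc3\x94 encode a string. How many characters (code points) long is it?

8

Byte at offset 0: 0xF0 = 11110000 → 4-byte char (#1). Advance 4.
Byte at offset 4: 0xF2 = 11110010 → 4-byte char (#2). Advance 4.
Byte at offset 8: 0xF0 = 11110000 → 4-byte char (#3). Advance 4.
Byte at offset 12: 0xF0 = 11110000 → 4-byte char (#4). Advance 4.
Byte at offset 16: 0xD6 = 11010110 → 2-byte char (#5). Advance 2.
Byte at offset 18: 0xEF = 11101111 → 3-byte char (#6). Advance 3.
Byte at offset 21: 0xF3 = 11110011 → 4-byte char (#7). Advance 4.
Byte at offset 25: 0xC3 = 11000011 → 2-byte char (#8). Advance 2.
Reached end at offset 27 after 8 code points.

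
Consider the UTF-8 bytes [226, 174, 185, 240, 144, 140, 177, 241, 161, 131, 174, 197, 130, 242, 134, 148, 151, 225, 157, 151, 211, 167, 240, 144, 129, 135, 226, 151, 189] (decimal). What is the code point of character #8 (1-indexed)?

U+10047

Offset 0: leading byte 0xE2 = 11100010 → 3-byte char #1 = E2 AE B9.
Offset 3: leading byte 0xF0 = 11110000 → 4-byte char #2 = F0 90 8C B1.
Offset 7: leading byte 0xF1 = 11110001 → 4-byte char #3 = F1 A1 83 AE.
Offset 11: leading byte 0xC5 = 11000101 → 2-byte char #4 = C5 82.
Offset 13: leading byte 0xF2 = 11110010 → 4-byte char #5 = F2 86 94 97.
Offset 17: leading byte 0xE1 = 11100001 → 3-byte char #6 = E1 9D 97.
Offset 20: leading byte 0xD3 = 11010011 → 2-byte char #7 = D3 A7.
Offset 22: leading byte 0xF0 = 11110000 → 4-byte char #8 = F0 90 81 87.
Leading byte 0xF0 = 11110000 matches 11110xxx → 4-byte sequence.
Byte 1: 0xF0 = 11110000, payload 000 (3 bits).
Byte 2: 0x90 = 10010000 (10xxxxxx ✓), payload 010000.
Byte 3: 0x81 = 10000001 (10xxxxxx ✓), payload 000001.
Byte 4: 0x87 = 10000111 (10xxxxxx ✓), payload 000111.
Concatenate: 000010000000001000111 = 0x10047 (21 bits → U+10047).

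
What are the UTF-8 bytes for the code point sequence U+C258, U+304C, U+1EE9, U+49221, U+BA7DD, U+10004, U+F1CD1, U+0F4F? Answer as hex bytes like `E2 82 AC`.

U+C258: 3-byte form → EC 89 98.
U+304C: 3-byte form → E3 81 8C.
U+1EE9: 3-byte form → E1 BB A9.
U+49221: 4-byte form → F1 89 88 A1.
U+BA7DD: 4-byte form → F2 BA 9F 9D.
U+10004: 4-byte form → F0 90 80 84.
U+F1CD1: 4-byte form → F3 B1 B3 91.
U+0F4F: 3-byte form → E0 BD 8F.
Concatenated (28 bytes): EC 89 98 E3 81 8C E1 BB A9 F1 89 88 A1 F2 BA 9F 9D F0 90 80 84 F3 B1 B3 91 E0 BD 8F.

EC 89 98 E3 81 8C E1 BB A9 F1 89 88 A1 F2 BA 9F 9D F0 90 80 84 F3 B1 B3 91 E0 BD 8F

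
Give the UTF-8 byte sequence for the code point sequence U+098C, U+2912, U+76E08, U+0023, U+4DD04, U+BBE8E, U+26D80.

E0 A6 8C E2 A4 92 F1 B6 B8 88 23 F1 8D B4 84 F2 BB BA 8E F0 A6 B6 80

U+098C: 3-byte form → E0 A6 8C.
U+2912: 3-byte form → E2 A4 92.
U+76E08: 4-byte form → F1 B6 B8 88.
U+0023: 1-byte form → 23.
U+4DD04: 4-byte form → F1 8D B4 84.
U+BBE8E: 4-byte form → F2 BB BA 8E.
U+26D80: 4-byte form → F0 A6 B6 80.
Concatenated (23 bytes): E0 A6 8C E2 A4 92 F1 B6 B8 88 23 F1 8D B4 84 F2 BB BA 8E F0 A6 B6 80.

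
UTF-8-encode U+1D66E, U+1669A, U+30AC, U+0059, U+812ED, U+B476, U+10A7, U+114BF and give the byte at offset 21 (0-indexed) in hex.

U+1D66E → 4-byte form F0 9D 99 AE at offsets 0–3.
U+1669A → 4-byte form F0 96 9A 9A at offsets 4–7.
U+30AC → 3-byte form E3 82 AC at offsets 8–10.
U+0059 → 1-byte form 59 at offsets 11–11.
U+812ED → 4-byte form F2 81 8B AD at offsets 12–15.
U+B476 → 3-byte form EB 91 B6 at offsets 16–18.
U+10A7 → 3-byte form E1 82 A7 at offsets 19–21.
Offset 21 falls in char 7's range; it's byte 3 of E1 82 A7 = 0xA7.

0xA7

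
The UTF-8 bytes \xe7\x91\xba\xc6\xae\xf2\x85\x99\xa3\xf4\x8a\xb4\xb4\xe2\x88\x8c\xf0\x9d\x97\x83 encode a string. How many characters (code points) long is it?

6

Byte at offset 0: 0xE7 = 11100111 → 3-byte char (#1). Advance 3.
Byte at offset 3: 0xC6 = 11000110 → 2-byte char (#2). Advance 2.
Byte at offset 5: 0xF2 = 11110010 → 4-byte char (#3). Advance 4.
Byte at offset 9: 0xF4 = 11110100 → 4-byte char (#4). Advance 4.
Byte at offset 13: 0xE2 = 11100010 → 3-byte char (#5). Advance 3.
Byte at offset 16: 0xF0 = 11110000 → 4-byte char (#6). Advance 4.
Reached end at offset 20 after 6 code points.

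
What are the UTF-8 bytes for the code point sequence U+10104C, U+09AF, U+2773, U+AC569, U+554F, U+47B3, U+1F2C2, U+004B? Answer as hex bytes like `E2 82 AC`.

U+10104C: 4-byte form → F4 81 81 8C.
U+09AF: 3-byte form → E0 A6 AF.
U+2773: 3-byte form → E2 9D B3.
U+AC569: 4-byte form → F2 AC 95 A9.
U+554F: 3-byte form → E5 95 8F.
U+47B3: 3-byte form → E4 9E B3.
U+1F2C2: 4-byte form → F0 9F 8B 82.
U+004B: 1-byte form → 4B.
Concatenated (25 bytes): F4 81 81 8C E0 A6 AF E2 9D B3 F2 AC 95 A9 E5 95 8F E4 9E B3 F0 9F 8B 82 4B.

F4 81 81 8C E0 A6 AF E2 9D B3 F2 AC 95 A9 E5 95 8F E4 9E B3 F0 9F 8B 82 4B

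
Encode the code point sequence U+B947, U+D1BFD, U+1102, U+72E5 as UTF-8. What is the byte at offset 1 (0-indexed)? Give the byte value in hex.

0xA5

U+B947 → 3-byte form EB A5 87 at offsets 0–2.
Offset 1 falls in char 1's range; it's byte 2 of EB A5 87 = 0xA5.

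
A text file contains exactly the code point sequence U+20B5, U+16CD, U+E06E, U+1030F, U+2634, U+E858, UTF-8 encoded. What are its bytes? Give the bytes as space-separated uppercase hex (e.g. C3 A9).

U+20B5: 3-byte form → E2 82 B5.
U+16CD: 3-byte form → E1 9B 8D.
U+E06E: 3-byte form → EE 81 AE.
U+1030F: 4-byte form → F0 90 8C 8F.
U+2634: 3-byte form → E2 98 B4.
U+E858: 3-byte form → EE A1 98.
Concatenated (19 bytes): E2 82 B5 E1 9B 8D EE 81 AE F0 90 8C 8F E2 98 B4 EE A1 98.

E2 82 B5 E1 9B 8D EE 81 AE F0 90 8C 8F E2 98 B4 EE A1 98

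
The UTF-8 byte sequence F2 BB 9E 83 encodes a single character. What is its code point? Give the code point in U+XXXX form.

Leading byte 0xF2 = 11110010 matches 11110xxx → 4-byte sequence.
Byte 1: 0xF2 = 11110010, payload 010 (3 bits).
Byte 2: 0xBB = 10111011 (10xxxxxx ✓), payload 111011.
Byte 3: 0x9E = 10011110 (10xxxxxx ✓), payload 011110.
Byte 4: 0x83 = 10000011 (10xxxxxx ✓), payload 000011.
Concatenate: 010111011011110000011 = 0xBB783 (21 bits → U+BB783).

U+BB783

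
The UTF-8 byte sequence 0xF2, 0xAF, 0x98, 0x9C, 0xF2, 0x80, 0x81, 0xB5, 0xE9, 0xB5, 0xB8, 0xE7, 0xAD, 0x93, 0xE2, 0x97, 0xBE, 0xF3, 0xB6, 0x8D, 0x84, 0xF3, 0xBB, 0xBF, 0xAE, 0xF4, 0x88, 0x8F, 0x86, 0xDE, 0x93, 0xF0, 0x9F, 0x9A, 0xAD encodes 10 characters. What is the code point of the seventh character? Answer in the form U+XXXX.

Offset 0: leading byte 0xF2 = 11110010 → 4-byte char #1 = F2 AF 98 9C.
Offset 4: leading byte 0xF2 = 11110010 → 4-byte char #2 = F2 80 81 B5.
Offset 8: leading byte 0xE9 = 11101001 → 3-byte char #3 = E9 B5 B8.
Offset 11: leading byte 0xE7 = 11100111 → 3-byte char #4 = E7 AD 93.
Offset 14: leading byte 0xE2 = 11100010 → 3-byte char #5 = E2 97 BE.
Offset 17: leading byte 0xF3 = 11110011 → 4-byte char #6 = F3 B6 8D 84.
Offset 21: leading byte 0xF3 = 11110011 → 4-byte char #7 = F3 BB BF AE.
Leading byte 0xF3 = 11110011 matches 11110xxx → 4-byte sequence.
Byte 1: 0xF3 = 11110011, payload 011 (3 bits).
Byte 2: 0xBB = 10111011 (10xxxxxx ✓), payload 111011.
Byte 3: 0xBF = 10111111 (10xxxxxx ✓), payload 111111.
Byte 4: 0xAE = 10101110 (10xxxxxx ✓), payload 101110.
Concatenate: 011111011111111101110 = 0xFBFEE (21 bits → U+FBFEE).

U+FBFEE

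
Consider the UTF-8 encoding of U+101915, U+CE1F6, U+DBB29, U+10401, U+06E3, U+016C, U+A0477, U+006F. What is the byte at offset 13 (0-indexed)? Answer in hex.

U+101915 → 4-byte form F4 81 A4 95 at offsets 0–3.
U+CE1F6 → 4-byte form F3 8E 87 B6 at offsets 4–7.
U+DBB29 → 4-byte form F3 9B AC A9 at offsets 8–11.
U+10401 → 4-byte form F0 90 90 81 at offsets 12–15.
Offset 13 falls in char 4's range; it's byte 2 of F0 90 90 81 = 0x90.

0x90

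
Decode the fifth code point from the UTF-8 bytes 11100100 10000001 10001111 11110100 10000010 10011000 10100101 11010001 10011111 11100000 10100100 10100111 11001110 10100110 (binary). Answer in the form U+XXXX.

U+03A6

Offset 0: leading byte 0xE4 = 11100100 → 3-byte char #1 = E4 81 8F.
Offset 3: leading byte 0xF4 = 11110100 → 4-byte char #2 = F4 82 98 A5.
Offset 7: leading byte 0xD1 = 11010001 → 2-byte char #3 = D1 9F.
Offset 9: leading byte 0xE0 = 11100000 → 3-byte char #4 = E0 A4 A7.
Offset 12: leading byte 0xCE = 11001110 → 2-byte char #5 = CE A6.
Leading byte 0xCE = 11001110 matches 110xxxxx → 2-byte sequence.
Byte 1: 0xCE = 11001110, payload 01110 (5 bits).
Byte 2: 0xA6 = 10100110 (10xxxxxx ✓), payload 100110.
Concatenate: 01110100110 = 0x3A6 (11 bits → U+03A6).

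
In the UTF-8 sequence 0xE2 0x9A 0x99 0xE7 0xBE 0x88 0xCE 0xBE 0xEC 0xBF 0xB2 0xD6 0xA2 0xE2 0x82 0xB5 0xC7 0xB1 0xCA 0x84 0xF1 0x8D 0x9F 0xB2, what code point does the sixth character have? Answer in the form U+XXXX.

U+20B5

Offset 0: leading byte 0xE2 = 11100010 → 3-byte char #1 = E2 9A 99.
Offset 3: leading byte 0xE7 = 11100111 → 3-byte char #2 = E7 BE 88.
Offset 6: leading byte 0xCE = 11001110 → 2-byte char #3 = CE BE.
Offset 8: leading byte 0xEC = 11101100 → 3-byte char #4 = EC BF B2.
Offset 11: leading byte 0xD6 = 11010110 → 2-byte char #5 = D6 A2.
Offset 13: leading byte 0xE2 = 11100010 → 3-byte char #6 = E2 82 B5.
Leading byte 0xE2 = 11100010 matches 1110xxxx → 3-byte sequence.
Byte 1: 0xE2 = 11100010, payload 0010 (4 bits).
Byte 2: 0x82 = 10000010 (10xxxxxx ✓), payload 000010.
Byte 3: 0xB5 = 10110101 (10xxxxxx ✓), payload 110101.
Concatenate: 0010000010110101 = 0x20B5 (16 bits → U+20B5).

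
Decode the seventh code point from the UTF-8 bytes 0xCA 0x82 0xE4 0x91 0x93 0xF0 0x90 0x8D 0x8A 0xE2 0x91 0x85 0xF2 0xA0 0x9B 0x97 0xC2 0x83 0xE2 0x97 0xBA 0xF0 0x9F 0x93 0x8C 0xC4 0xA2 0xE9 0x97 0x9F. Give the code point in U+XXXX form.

U+25FA

Offset 0: leading byte 0xCA = 11001010 → 2-byte char #1 = CA 82.
Offset 2: leading byte 0xE4 = 11100100 → 3-byte char #2 = E4 91 93.
Offset 5: leading byte 0xF0 = 11110000 → 4-byte char #3 = F0 90 8D 8A.
Offset 9: leading byte 0xE2 = 11100010 → 3-byte char #4 = E2 91 85.
Offset 12: leading byte 0xF2 = 11110010 → 4-byte char #5 = F2 A0 9B 97.
Offset 16: leading byte 0xC2 = 11000010 → 2-byte char #6 = C2 83.
Offset 18: leading byte 0xE2 = 11100010 → 3-byte char #7 = E2 97 BA.
Leading byte 0xE2 = 11100010 matches 1110xxxx → 3-byte sequence.
Byte 1: 0xE2 = 11100010, payload 0010 (4 bits).
Byte 2: 0x97 = 10010111 (10xxxxxx ✓), payload 010111.
Byte 3: 0xBA = 10111010 (10xxxxxx ✓), payload 111010.
Concatenate: 0010010111111010 = 0x25FA (16 bits → U+25FA).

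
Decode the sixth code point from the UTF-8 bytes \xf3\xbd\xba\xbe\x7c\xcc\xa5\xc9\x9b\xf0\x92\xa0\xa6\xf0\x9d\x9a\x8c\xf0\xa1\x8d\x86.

U+1D68C

Offset 0: leading byte 0xF3 = 11110011 → 4-byte char #1 = F3 BD BA BE.
Offset 4: leading byte 0x7C = 01111100 → 1-byte char #2 = 7C.
Offset 5: leading byte 0xCC = 11001100 → 2-byte char #3 = CC A5.
Offset 7: leading byte 0xC9 = 11001001 → 2-byte char #4 = C9 9B.
Offset 9: leading byte 0xF0 = 11110000 → 4-byte char #5 = F0 92 A0 A6.
Offset 13: leading byte 0xF0 = 11110000 → 4-byte char #6 = F0 9D 9A 8C.
Leading byte 0xF0 = 11110000 matches 11110xxx → 4-byte sequence.
Byte 1: 0xF0 = 11110000, payload 000 (3 bits).
Byte 2: 0x9D = 10011101 (10xxxxxx ✓), payload 011101.
Byte 3: 0x9A = 10011010 (10xxxxxx ✓), payload 011010.
Byte 4: 0x8C = 10001100 (10xxxxxx ✓), payload 001100.
Concatenate: 000011101011010001100 = 0x1D68C (21 bits → U+1D68C).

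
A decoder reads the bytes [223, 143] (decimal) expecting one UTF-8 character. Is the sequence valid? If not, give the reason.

Leading byte 0xDF = 11011111 → 2-byte form.
Continuation bytes 0x8F=10001111 all match 10xxxxxx.
Decoded value 0x7CF is ≥ 0x80 (shortest form) and not a surrogate.

valid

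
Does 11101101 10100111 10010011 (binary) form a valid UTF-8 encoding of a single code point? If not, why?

invalid (encodes a surrogate (U+D800–U+DFFF))

Structurally a 3-byte sequence; payload = 0xD9D3.
But 0xD9D3 is in U+D800–U+DFFF, the surrogate range. Surrogates are not Unicode scalar values and are forbidden in UTF-8.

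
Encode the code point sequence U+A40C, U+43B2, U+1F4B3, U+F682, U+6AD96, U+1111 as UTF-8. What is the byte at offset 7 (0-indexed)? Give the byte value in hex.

U+A40C → 3-byte form EA 90 8C at offsets 0–2.
U+43B2 → 3-byte form E4 8E B2 at offsets 3–5.
U+1F4B3 → 4-byte form F0 9F 92 B3 at offsets 6–9.
Offset 7 falls in char 3's range; it's byte 2 of F0 9F 92 B3 = 0x9F.

0x9F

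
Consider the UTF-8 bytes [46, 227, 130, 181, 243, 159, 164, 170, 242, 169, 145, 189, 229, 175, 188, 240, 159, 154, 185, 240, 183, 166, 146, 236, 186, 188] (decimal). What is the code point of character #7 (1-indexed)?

U+37992

Offset 0: leading byte 0x2E = 00101110 → 1-byte char #1 = 2E.
Offset 1: leading byte 0xE3 = 11100011 → 3-byte char #2 = E3 82 B5.
Offset 4: leading byte 0xF3 = 11110011 → 4-byte char #3 = F3 9F A4 AA.
Offset 8: leading byte 0xF2 = 11110010 → 4-byte char #4 = F2 A9 91 BD.
Offset 12: leading byte 0xE5 = 11100101 → 3-byte char #5 = E5 AF BC.
Offset 15: leading byte 0xF0 = 11110000 → 4-byte char #6 = F0 9F 9A B9.
Offset 19: leading byte 0xF0 = 11110000 → 4-byte char #7 = F0 B7 A6 92.
Leading byte 0xF0 = 11110000 matches 11110xxx → 4-byte sequence.
Byte 1: 0xF0 = 11110000, payload 000 (3 bits).
Byte 2: 0xB7 = 10110111 (10xxxxxx ✓), payload 110111.
Byte 3: 0xA6 = 10100110 (10xxxxxx ✓), payload 100110.
Byte 4: 0x92 = 10010010 (10xxxxxx ✓), payload 010010.
Concatenate: 000110111100110010010 = 0x37992 (21 bits → U+37992).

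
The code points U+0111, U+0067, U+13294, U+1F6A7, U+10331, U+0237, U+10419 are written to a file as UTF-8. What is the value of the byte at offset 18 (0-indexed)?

U+0111 → 2-byte form C4 91 at offsets 0–1.
U+0067 → 1-byte form 67 at offsets 2–2.
U+13294 → 4-byte form F0 93 8A 94 at offsets 3–6.
U+1F6A7 → 4-byte form F0 9F 9A A7 at offsets 7–10.
U+10331 → 4-byte form F0 90 8C B1 at offsets 11–14.
U+0237 → 2-byte form C8 B7 at offsets 15–16.
U+10419 → 4-byte form F0 90 90 99 at offsets 17–20.
Offset 18 falls in char 7's range; it's byte 2 of F0 90 90 99 = 0x90.

0x90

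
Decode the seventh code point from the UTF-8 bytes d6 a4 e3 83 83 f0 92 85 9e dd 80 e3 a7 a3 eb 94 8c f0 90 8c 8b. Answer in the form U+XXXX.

U+1030B

Offset 0: leading byte 0xD6 = 11010110 → 2-byte char #1 = D6 A4.
Offset 2: leading byte 0xE3 = 11100011 → 3-byte char #2 = E3 83 83.
Offset 5: leading byte 0xF0 = 11110000 → 4-byte char #3 = F0 92 85 9E.
Offset 9: leading byte 0xDD = 11011101 → 2-byte char #4 = DD 80.
Offset 11: leading byte 0xE3 = 11100011 → 3-byte char #5 = E3 A7 A3.
Offset 14: leading byte 0xEB = 11101011 → 3-byte char #6 = EB 94 8C.
Offset 17: leading byte 0xF0 = 11110000 → 4-byte char #7 = F0 90 8C 8B.
Leading byte 0xF0 = 11110000 matches 11110xxx → 4-byte sequence.
Byte 1: 0xF0 = 11110000, payload 000 (3 bits).
Byte 2: 0x90 = 10010000 (10xxxxxx ✓), payload 010000.
Byte 3: 0x8C = 10001100 (10xxxxxx ✓), payload 001100.
Byte 4: 0x8B = 10001011 (10xxxxxx ✓), payload 001011.
Concatenate: 000010000001100001011 = 0x1030B (21 bits → U+1030B).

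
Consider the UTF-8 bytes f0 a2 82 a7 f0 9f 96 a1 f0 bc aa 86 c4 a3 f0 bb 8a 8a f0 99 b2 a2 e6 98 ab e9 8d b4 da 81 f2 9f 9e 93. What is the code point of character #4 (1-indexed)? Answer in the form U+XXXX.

U+0123

Offset 0: leading byte 0xF0 = 11110000 → 4-byte char #1 = F0 A2 82 A7.
Offset 4: leading byte 0xF0 = 11110000 → 4-byte char #2 = F0 9F 96 A1.
Offset 8: leading byte 0xF0 = 11110000 → 4-byte char #3 = F0 BC AA 86.
Offset 12: leading byte 0xC4 = 11000100 → 2-byte char #4 = C4 A3.
Leading byte 0xC4 = 11000100 matches 110xxxxx → 2-byte sequence.
Byte 1: 0xC4 = 11000100, payload 00100 (5 bits).
Byte 2: 0xA3 = 10100011 (10xxxxxx ✓), payload 100011.
Concatenate: 00100100011 = 0x123 (11 bits → U+0123).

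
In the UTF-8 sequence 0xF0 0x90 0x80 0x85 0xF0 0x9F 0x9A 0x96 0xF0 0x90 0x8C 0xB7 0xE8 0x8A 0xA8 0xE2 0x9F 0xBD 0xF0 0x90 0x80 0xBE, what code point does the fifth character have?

Offset 0: leading byte 0xF0 = 11110000 → 4-byte char #1 = F0 90 80 85.
Offset 4: leading byte 0xF0 = 11110000 → 4-byte char #2 = F0 9F 9A 96.
Offset 8: leading byte 0xF0 = 11110000 → 4-byte char #3 = F0 90 8C B7.
Offset 12: leading byte 0xE8 = 11101000 → 3-byte char #4 = E8 8A A8.
Offset 15: leading byte 0xE2 = 11100010 → 3-byte char #5 = E2 9F BD.
Leading byte 0xE2 = 11100010 matches 1110xxxx → 3-byte sequence.
Byte 1: 0xE2 = 11100010, payload 0010 (4 bits).
Byte 2: 0x9F = 10011111 (10xxxxxx ✓), payload 011111.
Byte 3: 0xBD = 10111101 (10xxxxxx ✓), payload 111101.
Concatenate: 0010011111111101 = 0x27FD (16 bits → U+27FD).

U+27FD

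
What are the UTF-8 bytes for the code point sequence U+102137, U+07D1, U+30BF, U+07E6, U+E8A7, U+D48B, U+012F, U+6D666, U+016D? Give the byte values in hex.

U+102137: 4-byte form → F4 82 84 B7.
U+07D1: 2-byte form → DF 91.
U+30BF: 3-byte form → E3 82 BF.
U+07E6: 2-byte form → DF A6.
U+E8A7: 3-byte form → EE A2 A7.
U+D48B: 3-byte form → ED 92 8B.
U+012F: 2-byte form → C4 AF.
U+6D666: 4-byte form → F1 AD 99 A6.
U+016D: 2-byte form → C5 AD.
Concatenated (25 bytes): F4 82 84 B7 DF 91 E3 82 BF DF A6 EE A2 A7 ED 92 8B C4 AF F1 AD 99 A6 C5 AD.

F4 82 84 B7 DF 91 E3 82 BF DF A6 EE A2 A7 ED 92 8B C4 AF F1 AD 99 A6 C5 AD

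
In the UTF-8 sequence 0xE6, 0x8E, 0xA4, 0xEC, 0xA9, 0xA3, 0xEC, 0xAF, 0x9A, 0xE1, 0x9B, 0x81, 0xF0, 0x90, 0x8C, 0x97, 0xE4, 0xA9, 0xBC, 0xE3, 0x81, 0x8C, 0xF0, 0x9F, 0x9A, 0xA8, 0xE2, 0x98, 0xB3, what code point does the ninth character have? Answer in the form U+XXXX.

U+2633

Offset 0: leading byte 0xE6 = 11100110 → 3-byte char #1 = E6 8E A4.
Offset 3: leading byte 0xEC = 11101100 → 3-byte char #2 = EC A9 A3.
Offset 6: leading byte 0xEC = 11101100 → 3-byte char #3 = EC AF 9A.
Offset 9: leading byte 0xE1 = 11100001 → 3-byte char #4 = E1 9B 81.
Offset 12: leading byte 0xF0 = 11110000 → 4-byte char #5 = F0 90 8C 97.
Offset 16: leading byte 0xE4 = 11100100 → 3-byte char #6 = E4 A9 BC.
Offset 19: leading byte 0xE3 = 11100011 → 3-byte char #7 = E3 81 8C.
Offset 22: leading byte 0xF0 = 11110000 → 4-byte char #8 = F0 9F 9A A8.
Offset 26: leading byte 0xE2 = 11100010 → 3-byte char #9 = E2 98 B3.
Leading byte 0xE2 = 11100010 matches 1110xxxx → 3-byte sequence.
Byte 1: 0xE2 = 11100010, payload 0010 (4 bits).
Byte 2: 0x98 = 10011000 (10xxxxxx ✓), payload 011000.
Byte 3: 0xB3 = 10110011 (10xxxxxx ✓), payload 110011.
Concatenate: 0010011000110011 = 0x2633 (16 bits → U+2633).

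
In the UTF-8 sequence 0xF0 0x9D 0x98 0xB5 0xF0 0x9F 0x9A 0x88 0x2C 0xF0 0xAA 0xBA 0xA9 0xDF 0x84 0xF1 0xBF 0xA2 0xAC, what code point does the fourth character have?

U+2AEA9

Offset 0: leading byte 0xF0 = 11110000 → 4-byte char #1 = F0 9D 98 B5.
Offset 4: leading byte 0xF0 = 11110000 → 4-byte char #2 = F0 9F 9A 88.
Offset 8: leading byte 0x2C = 00101100 → 1-byte char #3 = 2C.
Offset 9: leading byte 0xF0 = 11110000 → 4-byte char #4 = F0 AA BA A9.
Leading byte 0xF0 = 11110000 matches 11110xxx → 4-byte sequence.
Byte 1: 0xF0 = 11110000, payload 000 (3 bits).
Byte 2: 0xAA = 10101010 (10xxxxxx ✓), payload 101010.
Byte 3: 0xBA = 10111010 (10xxxxxx ✓), payload 111010.
Byte 4: 0xA9 = 10101001 (10xxxxxx ✓), payload 101001.
Concatenate: 000101010111010101001 = 0x2AEA9 (21 bits → U+2AEA9).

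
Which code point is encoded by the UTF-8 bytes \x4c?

U+004C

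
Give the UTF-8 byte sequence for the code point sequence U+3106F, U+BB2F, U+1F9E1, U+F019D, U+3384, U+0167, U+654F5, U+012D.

F0 B1 81 AF EB AC AF F0 9F A7 A1 F3 B0 86 9D E3 8E 84 C5 A7 F1 A5 93 B5 C4 AD

U+3106F: 4-byte form → F0 B1 81 AF.
U+BB2F: 3-byte form → EB AC AF.
U+1F9E1: 4-byte form → F0 9F A7 A1.
U+F019D: 4-byte form → F3 B0 86 9D.
U+3384: 3-byte form → E3 8E 84.
U+0167: 2-byte form → C5 A7.
U+654F5: 4-byte form → F1 A5 93 B5.
U+012D: 2-byte form → C4 AD.
Concatenated (26 bytes): F0 B1 81 AF EB AC AF F0 9F A7 A1 F3 B0 86 9D E3 8E 84 C5 A7 F1 A5 93 B5 C4 AD.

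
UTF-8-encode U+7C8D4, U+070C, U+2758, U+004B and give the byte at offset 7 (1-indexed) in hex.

0xE2

1-indexed offset 7 is 0-indexed offset 6.
U+7C8D4 → 4-byte form F1 BC A3 94 at offsets 0–3.
U+070C → 2-byte form DC 8C at offsets 4–5.
U+2758 → 3-byte form E2 9D 98 at offsets 6–8.
Offset 6 falls in char 3's range; it's byte 1 of E2 9D 98 = 0xE2.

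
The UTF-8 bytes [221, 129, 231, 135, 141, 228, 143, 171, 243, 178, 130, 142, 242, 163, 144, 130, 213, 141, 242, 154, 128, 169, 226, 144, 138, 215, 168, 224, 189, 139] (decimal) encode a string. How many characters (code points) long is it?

Byte at offset 0: 0xDD = 11011101 → 2-byte char (#1). Advance 2.
Byte at offset 2: 0xE7 = 11100111 → 3-byte char (#2). Advance 3.
Byte at offset 5: 0xE4 = 11100100 → 3-byte char (#3). Advance 3.
Byte at offset 8: 0xF3 = 11110011 → 4-byte char (#4). Advance 4.
Byte at offset 12: 0xF2 = 11110010 → 4-byte char (#5). Advance 4.
Byte at offset 16: 0xD5 = 11010101 → 2-byte char (#6). Advance 2.
Byte at offset 18: 0xF2 = 11110010 → 4-byte char (#7). Advance 4.
Byte at offset 22: 0xE2 = 11100010 → 3-byte char (#8). Advance 3.
Byte at offset 25: 0xD7 = 11010111 → 2-byte char (#9). Advance 2.
Byte at offset 27: 0xE0 = 11100000 → 3-byte char (#10). Advance 3.
Reached end at offset 30 after 10 code points.

10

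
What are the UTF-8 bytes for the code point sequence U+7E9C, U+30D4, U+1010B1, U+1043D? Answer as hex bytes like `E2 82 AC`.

E7 BA 9C E3 83 94 F4 81 82 B1 F0 90 90 BD

U+7E9C: 3-byte form → E7 BA 9C.
U+30D4: 3-byte form → E3 83 94.
U+1010B1: 4-byte form → F4 81 82 B1.
U+1043D: 4-byte form → F0 90 90 BD.
Concatenated (14 bytes): E7 BA 9C E3 83 94 F4 81 82 B1 F0 90 90 BD.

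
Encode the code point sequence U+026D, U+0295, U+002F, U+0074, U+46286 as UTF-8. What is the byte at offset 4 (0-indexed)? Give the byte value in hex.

U+026D → 2-byte form C9 AD at offsets 0–1.
U+0295 → 2-byte form CA 95 at offsets 2–3.
U+002F → 1-byte form 2F at offsets 4–4.
Offset 4 falls in char 3's range; it's byte 1 of 2F = 0x2F.

0x2F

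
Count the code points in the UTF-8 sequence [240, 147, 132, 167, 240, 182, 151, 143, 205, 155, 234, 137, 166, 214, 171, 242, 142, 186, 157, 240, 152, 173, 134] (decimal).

7

Byte at offset 0: 0xF0 = 11110000 → 4-byte char (#1). Advance 4.
Byte at offset 4: 0xF0 = 11110000 → 4-byte char (#2). Advance 4.
Byte at offset 8: 0xCD = 11001101 → 2-byte char (#3). Advance 2.
Byte at offset 10: 0xEA = 11101010 → 3-byte char (#4). Advance 3.
Byte at offset 13: 0xD6 = 11010110 → 2-byte char (#5). Advance 2.
Byte at offset 15: 0xF2 = 11110010 → 4-byte char (#6). Advance 4.
Byte at offset 19: 0xF0 = 11110000 → 4-byte char (#7). Advance 4.
Reached end at offset 23 after 7 code points.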